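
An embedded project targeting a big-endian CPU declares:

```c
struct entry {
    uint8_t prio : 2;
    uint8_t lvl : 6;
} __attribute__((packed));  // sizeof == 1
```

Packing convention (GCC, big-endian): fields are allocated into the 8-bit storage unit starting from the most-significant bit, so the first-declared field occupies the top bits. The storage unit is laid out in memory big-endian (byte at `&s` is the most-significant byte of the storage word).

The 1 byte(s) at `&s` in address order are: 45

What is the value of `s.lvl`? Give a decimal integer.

5

[0]=0x45 (big-endian) → word 0x45
prio:2 @ bit 6 → (0x45>>6)&0x3 = 0x1
lvl:6 @ bit 0 → (0x45>>0)&0x3f = 0x5  ←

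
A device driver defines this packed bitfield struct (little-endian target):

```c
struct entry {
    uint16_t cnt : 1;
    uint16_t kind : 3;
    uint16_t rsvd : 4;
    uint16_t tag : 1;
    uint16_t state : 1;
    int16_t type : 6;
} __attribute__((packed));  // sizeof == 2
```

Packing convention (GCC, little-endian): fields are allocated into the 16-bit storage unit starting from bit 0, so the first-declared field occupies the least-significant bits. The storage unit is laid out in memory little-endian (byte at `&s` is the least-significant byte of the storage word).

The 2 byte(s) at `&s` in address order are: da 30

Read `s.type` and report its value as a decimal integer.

12

[0]=0xda [1]=0x30 (little-endian) → word 0x30da
cnt:1 @ bit 0 → (0x30da>>0)&0x1 = 0x0
kind:3 @ bit 1 → (0x30da>>1)&0x7 = 0x5
rsvd:4 @ bit 4 → (0x30da>>4)&0xf = 0xd
tag:1 @ bit 8 → (0x30da>>8)&0x1 = 0x0
state:1 @ bit 9 → (0x30da>>9)&0x1 = 0x0
type:6 @ bit 10 → (0x30da>>10)&0x3f = 0xc  ←
type signed 6b, MSB=0: value = 12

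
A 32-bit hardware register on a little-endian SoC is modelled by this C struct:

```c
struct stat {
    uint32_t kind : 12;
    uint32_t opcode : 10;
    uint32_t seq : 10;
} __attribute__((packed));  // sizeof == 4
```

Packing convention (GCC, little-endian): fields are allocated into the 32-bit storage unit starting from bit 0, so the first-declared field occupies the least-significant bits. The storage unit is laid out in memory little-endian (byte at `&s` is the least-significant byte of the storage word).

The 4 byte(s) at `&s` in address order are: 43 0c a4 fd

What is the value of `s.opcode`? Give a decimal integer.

576

[0]=0x43 [1]=0x0c [2]=0xa4 [3]=0xfd (little-endian) → word 0xfda40c43
kind [0+:12] = (word>>0) & 0xfff = 3139
opcode [12+:10] = (word>>12) & 0x3ff = 576  ←
seq [22+:10] = (word>>22) & 0x3ff = 1014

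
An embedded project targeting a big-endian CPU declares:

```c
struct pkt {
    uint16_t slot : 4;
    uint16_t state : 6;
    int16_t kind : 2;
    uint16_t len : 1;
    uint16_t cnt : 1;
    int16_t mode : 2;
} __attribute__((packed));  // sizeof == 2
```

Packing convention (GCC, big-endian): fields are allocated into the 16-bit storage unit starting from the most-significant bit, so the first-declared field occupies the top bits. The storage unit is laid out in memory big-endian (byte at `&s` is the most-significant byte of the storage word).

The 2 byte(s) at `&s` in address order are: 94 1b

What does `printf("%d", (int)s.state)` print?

[0]=0x94 [1]=0x1b (big-endian) → word 0x941b
slot:4 @ bit 12 → (0x941b>>12)&0xf = 0x9
state:6 @ bit 6 → (0x941b>>6)&0x3f = 0x10  ←
kind:2 @ bit 4 → (0x941b>>4)&0x3 = 0x1
len:1 @ bit 3 → (0x941b>>3)&0x1 = 0x1
cnt:1 @ bit 2 → (0x941b>>2)&0x1 = 0x0
mode:2 @ bit 0 → (0x941b>>0)&0x3 = 0x3

16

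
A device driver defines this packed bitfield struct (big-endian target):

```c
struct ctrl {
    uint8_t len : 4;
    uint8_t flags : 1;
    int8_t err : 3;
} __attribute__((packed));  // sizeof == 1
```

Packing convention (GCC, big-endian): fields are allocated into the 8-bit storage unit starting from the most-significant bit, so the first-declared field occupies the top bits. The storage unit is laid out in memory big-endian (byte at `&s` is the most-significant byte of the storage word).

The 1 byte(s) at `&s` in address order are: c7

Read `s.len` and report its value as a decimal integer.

[0]=0xc7 (big-endian) → word 0xc7
len [4+:4] = (word>>4) & 0xf = 12  ←
flags [3+:1] = (word>>3) & 0x1 = 0
err [0+:3] = (word>>0) & 0x7 = 7

12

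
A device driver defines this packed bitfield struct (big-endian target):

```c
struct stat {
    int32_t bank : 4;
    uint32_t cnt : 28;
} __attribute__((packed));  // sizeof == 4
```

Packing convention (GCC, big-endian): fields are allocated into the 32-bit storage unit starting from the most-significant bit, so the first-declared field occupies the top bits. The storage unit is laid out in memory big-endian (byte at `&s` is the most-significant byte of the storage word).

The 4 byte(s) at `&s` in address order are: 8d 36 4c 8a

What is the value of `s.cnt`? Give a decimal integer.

[0]=0x8d [1]=0x36 [2]=0x4c [3]=0x8a (big-endian) → word 0x8d364c8a
bank [28+:4] = (word>>28) & 0xf = 8
cnt [0+:28] = (word>>0) & 0xfffffff = 221662346  ←

221662346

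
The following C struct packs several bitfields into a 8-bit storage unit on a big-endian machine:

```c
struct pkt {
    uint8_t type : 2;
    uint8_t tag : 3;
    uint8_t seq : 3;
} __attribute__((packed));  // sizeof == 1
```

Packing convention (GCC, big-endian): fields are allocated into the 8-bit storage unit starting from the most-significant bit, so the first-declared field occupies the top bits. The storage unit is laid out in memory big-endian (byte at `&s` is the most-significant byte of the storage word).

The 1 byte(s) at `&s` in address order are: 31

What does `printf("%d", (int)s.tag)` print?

6

[0]=0x31 (big-endian) → word 0x31
type [6+:2] = (word>>6) & 0x3 = 0
tag [3+:3] = (word>>3) & 0x7 = 6  ←
seq [0+:3] = (word>>0) & 0x7 = 1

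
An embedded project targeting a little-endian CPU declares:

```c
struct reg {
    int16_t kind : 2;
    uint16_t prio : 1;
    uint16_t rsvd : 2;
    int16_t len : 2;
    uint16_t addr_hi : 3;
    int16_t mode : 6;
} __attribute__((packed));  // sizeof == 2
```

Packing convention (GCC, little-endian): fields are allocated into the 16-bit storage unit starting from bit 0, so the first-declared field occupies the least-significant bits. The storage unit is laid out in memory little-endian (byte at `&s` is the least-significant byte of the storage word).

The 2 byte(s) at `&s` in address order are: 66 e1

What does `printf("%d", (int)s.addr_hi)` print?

[0]=0x66 [1]=0xe1 (little-endian) → word 0xe166
kind [0+:2] = (word>>0) & 0x3 = 2
prio [2+:1] = (word>>2) & 0x1 = 1
rsvd [3+:2] = (word>>3) & 0x3 = 0
len [5+:2] = (word>>5) & 0x3 = 3
addr_hi [7+:3] = (word>>7) & 0x7 = 2  ←
mode [10+:6] = (word>>10) & 0x3f = 56

2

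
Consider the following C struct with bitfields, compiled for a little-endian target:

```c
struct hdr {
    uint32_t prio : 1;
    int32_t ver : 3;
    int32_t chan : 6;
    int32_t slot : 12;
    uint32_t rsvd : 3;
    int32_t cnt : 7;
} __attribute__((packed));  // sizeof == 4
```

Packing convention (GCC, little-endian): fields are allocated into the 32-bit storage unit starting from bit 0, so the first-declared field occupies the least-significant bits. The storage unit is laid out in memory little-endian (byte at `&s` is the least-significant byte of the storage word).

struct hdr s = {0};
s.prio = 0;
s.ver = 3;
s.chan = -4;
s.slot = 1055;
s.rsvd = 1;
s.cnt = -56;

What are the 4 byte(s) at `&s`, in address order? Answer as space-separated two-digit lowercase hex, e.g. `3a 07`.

c6 7f 50 90

prio:1 = 0 → 0x0 << 0 → word 0x00000000
ver:3 = 3 → 0x3 << 1 → word 0x00000006
chan:6 = -4 → 0x3c << 4 → word 0x000003c6
slot:12 = 1055 → 0x41f << 10 → word 0x00107fc6
rsvd:3 = 1 → 0x1 << 22 → word 0x00507fc6
cnt:7 = -56 → 0x48 << 25 → word 0x90507fc6
word = 0x90507fc6 → little-endian bytes:
  [0]=0xc6  [1]=0x7f  [2]=0x50  [3]=0x90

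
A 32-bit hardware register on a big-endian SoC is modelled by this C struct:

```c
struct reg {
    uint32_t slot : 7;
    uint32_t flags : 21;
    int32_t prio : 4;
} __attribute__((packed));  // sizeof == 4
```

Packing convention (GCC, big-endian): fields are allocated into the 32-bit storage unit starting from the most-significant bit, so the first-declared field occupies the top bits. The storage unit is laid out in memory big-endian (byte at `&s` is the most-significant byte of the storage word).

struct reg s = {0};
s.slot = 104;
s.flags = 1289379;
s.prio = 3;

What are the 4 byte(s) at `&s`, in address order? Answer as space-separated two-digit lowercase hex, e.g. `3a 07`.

d1 3a ca 33

[25+:7] slot=104 & 0x7f = 0x68; word=0xd0000000
[4+:21] flags=1289379 & 0x1fffff = 0x13aca3; word=0xd13aca30
[0+:4] prio=3 & 0xf = 0x3; word=0xd13aca33
word = 0xd13aca33 → big-endian bytes:
  [0]=0xd1  [1]=0x3a  [2]=0xca  [3]=0x33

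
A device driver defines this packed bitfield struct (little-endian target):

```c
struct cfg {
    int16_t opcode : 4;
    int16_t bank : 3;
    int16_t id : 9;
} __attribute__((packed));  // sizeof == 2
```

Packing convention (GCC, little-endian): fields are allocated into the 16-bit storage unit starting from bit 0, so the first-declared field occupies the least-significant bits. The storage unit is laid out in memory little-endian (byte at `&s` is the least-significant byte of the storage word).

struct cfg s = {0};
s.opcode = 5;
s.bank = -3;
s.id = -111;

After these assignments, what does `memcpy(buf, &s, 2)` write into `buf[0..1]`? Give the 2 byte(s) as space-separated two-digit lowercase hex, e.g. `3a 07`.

opcode (4b) val=5 bits=0x5 at bit 0: 0x0005
bank (3b) val=-3 bits=0x5 at bit 4: 0x0055
id (9b) val=-111 bits=0x191 at bit 7: 0xc8d5
word = 0xc8d5 → little-endian bytes:
  [0]=0xd5  [1]=0xc8

d5 c8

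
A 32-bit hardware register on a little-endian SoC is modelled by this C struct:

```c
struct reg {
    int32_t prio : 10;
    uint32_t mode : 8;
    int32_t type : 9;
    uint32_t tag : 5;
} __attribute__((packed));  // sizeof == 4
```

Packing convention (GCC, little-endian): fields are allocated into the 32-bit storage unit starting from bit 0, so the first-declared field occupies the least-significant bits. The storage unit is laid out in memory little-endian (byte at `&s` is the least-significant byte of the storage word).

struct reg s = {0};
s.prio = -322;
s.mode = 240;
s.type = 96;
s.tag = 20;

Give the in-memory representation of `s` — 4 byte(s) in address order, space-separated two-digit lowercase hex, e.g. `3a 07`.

prio (10b) val=-322 bits=0x2be at bit 0: 0x000002be
mode (8b) val=240 bits=0xf0 at bit 10: 0x0003c2be
type (9b) val=96 bits=0x60 at bit 18: 0x0183c2be
tag (5b) val=20 bits=0x14 at bit 27: 0xa183c2be
word = 0xa183c2be → little-endian bytes:
  [0]=0xbe  [1]=0xc2  [2]=0x83  [3]=0xa1

be c2 83 a1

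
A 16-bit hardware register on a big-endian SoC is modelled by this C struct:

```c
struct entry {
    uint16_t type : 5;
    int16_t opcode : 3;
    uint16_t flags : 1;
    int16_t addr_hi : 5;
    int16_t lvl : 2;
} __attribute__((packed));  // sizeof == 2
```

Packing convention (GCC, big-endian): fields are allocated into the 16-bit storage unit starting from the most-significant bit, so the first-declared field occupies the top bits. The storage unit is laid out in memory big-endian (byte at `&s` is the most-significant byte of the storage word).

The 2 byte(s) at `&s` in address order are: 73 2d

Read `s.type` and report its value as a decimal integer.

[0]=0x73 [1]=0x2d (big-endian) → word 0x732d
type [11+:5] = (word>>11) & 0x1f = 14  ←
opcode [8+:3] = (word>>8) & 0x7 = 3
flags [7+:1] = (word>>7) & 0x1 = 0
addr_hi [2+:5] = (word>>2) & 0x1f = 11
lvl [0+:2] = (word>>0) & 0x3 = 1

14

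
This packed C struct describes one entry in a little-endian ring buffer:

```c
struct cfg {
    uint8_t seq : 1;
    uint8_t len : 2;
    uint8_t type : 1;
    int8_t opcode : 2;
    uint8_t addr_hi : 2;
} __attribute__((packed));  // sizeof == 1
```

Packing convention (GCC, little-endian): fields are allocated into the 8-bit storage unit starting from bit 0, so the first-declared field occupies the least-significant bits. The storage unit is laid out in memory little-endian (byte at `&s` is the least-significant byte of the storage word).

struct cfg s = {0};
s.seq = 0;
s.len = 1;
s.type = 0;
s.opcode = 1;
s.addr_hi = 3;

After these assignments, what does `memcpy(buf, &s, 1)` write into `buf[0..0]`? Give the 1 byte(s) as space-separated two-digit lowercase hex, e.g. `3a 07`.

seq (1b) val=0 bits=0x0 at bit 0: 0x00
len (2b) val=1 bits=0x1 at bit 1: 0x02
type (1b) val=0 bits=0x0 at bit 3: 0x02
opcode (2b) val=1 bits=0x1 at bit 4: 0x12
addr_hi (2b) val=3 bits=0x3 at bit 6: 0xd2
word = 0xd2 → little-endian bytes:
  [0]=0xd2

d2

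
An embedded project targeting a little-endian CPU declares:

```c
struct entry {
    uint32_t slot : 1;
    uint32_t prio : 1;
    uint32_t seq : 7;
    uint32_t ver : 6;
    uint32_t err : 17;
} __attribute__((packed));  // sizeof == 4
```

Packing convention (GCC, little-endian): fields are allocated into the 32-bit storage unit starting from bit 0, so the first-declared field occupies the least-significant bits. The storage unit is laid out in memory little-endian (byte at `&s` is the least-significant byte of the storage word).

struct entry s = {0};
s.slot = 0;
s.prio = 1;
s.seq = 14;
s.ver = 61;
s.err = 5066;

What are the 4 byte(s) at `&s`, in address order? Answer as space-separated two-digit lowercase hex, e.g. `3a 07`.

3a 7a e5 09

slot:1 = 0 → 0x0 << 0 → word 0x00000000
prio:1 = 1 → 0x1 << 1 → word 0x00000002
seq:7 = 14 → 0xe << 2 → word 0x0000003a
ver:6 = 61 → 0x3d << 9 → word 0x00007a3a
err:17 = 5066 → 0x13ca << 15 → word 0x09e57a3a
word = 0x09e57a3a → little-endian bytes:
  [0]=0x3a  [1]=0x7a  [2]=0xe5  [3]=0x09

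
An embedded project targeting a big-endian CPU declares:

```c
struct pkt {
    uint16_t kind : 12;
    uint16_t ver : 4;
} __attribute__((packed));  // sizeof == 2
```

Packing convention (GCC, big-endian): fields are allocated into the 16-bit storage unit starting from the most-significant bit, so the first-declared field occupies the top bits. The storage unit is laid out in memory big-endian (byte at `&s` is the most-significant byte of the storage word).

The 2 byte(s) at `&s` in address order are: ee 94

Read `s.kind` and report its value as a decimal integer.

[0]=0xee [1]=0x94 (big-endian) → word 0xee94
kind [4+:12] = (word>>4) & 0xfff = 3817  ←
ver [0+:4] = (word>>0) & 0xf = 4

3817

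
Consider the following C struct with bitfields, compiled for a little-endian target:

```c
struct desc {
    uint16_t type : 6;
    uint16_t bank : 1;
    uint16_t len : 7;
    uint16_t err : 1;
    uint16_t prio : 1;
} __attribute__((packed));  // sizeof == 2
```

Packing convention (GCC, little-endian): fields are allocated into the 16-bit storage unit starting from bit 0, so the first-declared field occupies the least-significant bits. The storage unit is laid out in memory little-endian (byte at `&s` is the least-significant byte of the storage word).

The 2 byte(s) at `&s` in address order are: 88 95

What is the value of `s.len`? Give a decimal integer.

[0]=0x88 [1]=0x95 (little-endian) → word 0x9588
type [0+:6] = (word>>0) & 0x3f = 8
bank [6+:1] = (word>>6) & 0x1 = 0
len [7+:7] = (word>>7) & 0x7f = 43  ←
err [14+:1] = (word>>14) & 0x1 = 0
prio [15+:1] = (word>>15) & 0x1 = 1

43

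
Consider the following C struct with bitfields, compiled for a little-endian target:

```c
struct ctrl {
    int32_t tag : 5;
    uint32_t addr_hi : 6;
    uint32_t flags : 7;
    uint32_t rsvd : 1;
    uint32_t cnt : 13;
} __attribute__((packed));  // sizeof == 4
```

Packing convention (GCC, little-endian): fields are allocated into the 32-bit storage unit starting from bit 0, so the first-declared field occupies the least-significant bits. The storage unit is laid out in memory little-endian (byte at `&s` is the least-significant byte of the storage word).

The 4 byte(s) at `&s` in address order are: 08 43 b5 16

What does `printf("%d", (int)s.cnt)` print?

[0]=0x08 [1]=0x43 [2]=0xb5 [3]=0x16 (little-endian) → word 0x16b54308
tag:5 @ bit 0 → (0x16b54308>>0)&0x1f = 0x8
addr_hi:6 @ bit 5 → (0x16b54308>>5)&0x3f = 0x18
flags:7 @ bit 11 → (0x16b54308>>11)&0x7f = 0x28
rsvd:1 @ bit 18 → (0x16b54308>>18)&0x1 = 0x1
cnt:13 @ bit 19 → (0x16b54308>>19)&0x1fff = 0x2d6  ←

726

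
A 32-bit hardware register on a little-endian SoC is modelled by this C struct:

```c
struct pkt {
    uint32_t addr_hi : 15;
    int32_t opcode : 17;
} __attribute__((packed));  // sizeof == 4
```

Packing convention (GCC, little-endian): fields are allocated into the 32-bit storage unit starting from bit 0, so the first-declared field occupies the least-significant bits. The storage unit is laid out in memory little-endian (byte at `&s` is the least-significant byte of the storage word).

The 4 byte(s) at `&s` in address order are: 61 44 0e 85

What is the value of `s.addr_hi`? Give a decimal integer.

17505

[0]=0x61 [1]=0x44 [2]=0x0e [3]=0x85 (little-endian) → word 0x850e4461
addr_hi [0+:15] = (word>>0) & 0x7fff = 17505  ←
opcode [15+:17] = (word>>15) & 0x1ffff = 68124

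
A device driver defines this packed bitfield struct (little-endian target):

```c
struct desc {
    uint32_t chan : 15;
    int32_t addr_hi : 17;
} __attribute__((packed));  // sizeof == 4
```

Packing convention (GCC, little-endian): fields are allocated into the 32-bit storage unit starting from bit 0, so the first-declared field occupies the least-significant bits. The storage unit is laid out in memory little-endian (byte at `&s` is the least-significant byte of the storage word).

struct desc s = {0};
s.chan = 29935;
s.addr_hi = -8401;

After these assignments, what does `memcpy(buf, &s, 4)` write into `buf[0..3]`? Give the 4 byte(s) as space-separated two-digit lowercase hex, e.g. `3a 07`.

ef f4 97 ef

chan (15b) val=29935 bits=0x74ef at bit 0: 0x000074ef
addr_hi (17b) val=-8401 bits=0x1df2f at bit 15: 0xef97f4ef
word = 0xef97f4ef → little-endian bytes:
  [0]=0xef  [1]=0xf4  [2]=0x97  [3]=0xef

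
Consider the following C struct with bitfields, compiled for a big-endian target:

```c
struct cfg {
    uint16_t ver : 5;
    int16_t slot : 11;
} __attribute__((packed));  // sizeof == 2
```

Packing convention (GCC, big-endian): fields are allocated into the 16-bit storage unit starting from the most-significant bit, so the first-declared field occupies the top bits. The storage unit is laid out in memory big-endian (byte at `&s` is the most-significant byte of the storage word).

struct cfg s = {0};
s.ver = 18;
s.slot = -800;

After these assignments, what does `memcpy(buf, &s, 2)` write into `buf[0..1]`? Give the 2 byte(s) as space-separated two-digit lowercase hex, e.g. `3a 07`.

94 e0

ver (5b) val=18 bits=0x12 at bit 11: 0x9000
slot (11b) val=-800 bits=0x4e0 at bit 0: 0x94e0
word = 0x94e0 → big-endian bytes:
  [0]=0x94  [1]=0xe0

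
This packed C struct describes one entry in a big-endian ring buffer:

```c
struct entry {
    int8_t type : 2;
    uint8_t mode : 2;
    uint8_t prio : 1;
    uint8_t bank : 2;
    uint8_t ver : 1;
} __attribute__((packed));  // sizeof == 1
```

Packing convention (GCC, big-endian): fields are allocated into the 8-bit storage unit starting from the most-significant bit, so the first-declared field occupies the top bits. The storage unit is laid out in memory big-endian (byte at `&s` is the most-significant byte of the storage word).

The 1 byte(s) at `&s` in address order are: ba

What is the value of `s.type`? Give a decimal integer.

-2

[0]=0xba (big-endian) → word 0xba
type:2 @ bit 6 → (0xba>>6)&0x3 = 0x2  ←
mode:2 @ bit 4 → (0xba>>4)&0x3 = 0x3
prio:1 @ bit 3 → (0xba>>3)&0x1 = 0x1
bank:2 @ bit 1 → (0xba>>1)&0x3 = 0x1
ver:1 @ bit 0 → (0xba>>0)&0x1 = 0x0
type signed 2b, MSB=1: 2 - 4 = -2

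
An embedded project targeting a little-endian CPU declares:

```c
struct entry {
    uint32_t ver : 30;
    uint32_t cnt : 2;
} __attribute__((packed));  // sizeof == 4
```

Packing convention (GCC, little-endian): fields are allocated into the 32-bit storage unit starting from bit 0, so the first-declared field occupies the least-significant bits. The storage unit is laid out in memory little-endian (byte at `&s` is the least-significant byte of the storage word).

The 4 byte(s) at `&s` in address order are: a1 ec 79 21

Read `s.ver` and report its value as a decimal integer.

561638561

[0]=0xa1 [1]=0xec [2]=0x79 [3]=0x21 (little-endian) → word 0x2179eca1
ver:30 @ bit 0 → (0x2179eca1>>0)&0x3fffffff = 0x2179eca1  ←
cnt:2 @ bit 30 → (0x2179eca1>>30)&0x3 = 0x0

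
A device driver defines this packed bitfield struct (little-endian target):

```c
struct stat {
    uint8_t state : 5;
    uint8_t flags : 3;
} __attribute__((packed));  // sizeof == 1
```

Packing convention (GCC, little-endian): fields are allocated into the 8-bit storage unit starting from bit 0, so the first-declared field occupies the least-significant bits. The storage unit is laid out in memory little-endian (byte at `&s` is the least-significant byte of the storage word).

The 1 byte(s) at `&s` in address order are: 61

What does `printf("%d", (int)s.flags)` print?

[0]=0x61 (little-endian) → word 0x61
state [0+:5] = (word>>0) & 0x1f = 1
flags [5+:3] = (word>>5) & 0x7 = 3  ←

3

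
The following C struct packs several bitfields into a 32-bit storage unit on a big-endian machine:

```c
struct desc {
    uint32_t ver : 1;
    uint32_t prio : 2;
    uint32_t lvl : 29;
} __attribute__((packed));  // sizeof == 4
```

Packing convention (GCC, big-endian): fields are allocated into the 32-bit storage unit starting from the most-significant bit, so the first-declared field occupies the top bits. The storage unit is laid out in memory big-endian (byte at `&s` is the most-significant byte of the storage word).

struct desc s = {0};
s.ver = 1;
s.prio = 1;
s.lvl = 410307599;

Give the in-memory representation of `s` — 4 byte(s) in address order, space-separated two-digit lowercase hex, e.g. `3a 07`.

b8 74 cc 0f

[31+:1] ver=1 & 0x1 = 0x1; word=0x80000000
[29+:2] prio=1 & 0x3 = 0x1; word=0xa0000000
[0+:29] lvl=410307599 & 0x1fffffff = 0x1874cc0f; word=0xb874cc0f
word = 0xb874cc0f → big-endian bytes:
  [0]=0xb8  [1]=0x74  [2]=0xcc  [3]=0x0f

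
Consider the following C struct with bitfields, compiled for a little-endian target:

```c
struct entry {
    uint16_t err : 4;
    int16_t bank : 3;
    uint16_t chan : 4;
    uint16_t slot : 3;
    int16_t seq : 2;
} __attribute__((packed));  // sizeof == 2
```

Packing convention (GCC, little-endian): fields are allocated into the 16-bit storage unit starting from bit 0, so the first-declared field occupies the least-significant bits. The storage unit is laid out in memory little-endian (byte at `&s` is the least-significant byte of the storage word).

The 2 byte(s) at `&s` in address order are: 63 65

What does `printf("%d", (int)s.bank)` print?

[0]=0x63 [1]=0x65 (little-endian) → word 0x6563
err [0+:4] = (word>>0) & 0xf = 3
bank [4+:3] = (word>>4) & 0x7 = 6  ←
chan [7+:4] = (word>>7) & 0xf = 10
slot [11+:3] = (word>>11) & 0x7 = 4
seq [14+:2] = (word>>14) & 0x3 = 1
bank signed 3b, MSB=1: 6 - 8 = -2

-2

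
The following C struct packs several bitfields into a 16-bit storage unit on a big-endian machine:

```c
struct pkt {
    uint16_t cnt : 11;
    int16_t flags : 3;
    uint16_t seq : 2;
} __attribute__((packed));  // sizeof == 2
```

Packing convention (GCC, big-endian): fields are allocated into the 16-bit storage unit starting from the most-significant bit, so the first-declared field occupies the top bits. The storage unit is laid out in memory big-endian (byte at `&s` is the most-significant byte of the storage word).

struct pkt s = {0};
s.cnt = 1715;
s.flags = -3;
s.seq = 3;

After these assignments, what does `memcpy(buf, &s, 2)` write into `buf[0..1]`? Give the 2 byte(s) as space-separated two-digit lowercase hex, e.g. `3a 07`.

cnt:11 = 1715 → 0x6b3 << 5 → word 0xd660
flags:3 = -3 → 0x5 << 2 → word 0xd674
seq:2 = 3 → 0x3 << 0 → word 0xd677
word = 0xd677 → big-endian bytes:
  [0]=0xd6  [1]=0x77

d6 77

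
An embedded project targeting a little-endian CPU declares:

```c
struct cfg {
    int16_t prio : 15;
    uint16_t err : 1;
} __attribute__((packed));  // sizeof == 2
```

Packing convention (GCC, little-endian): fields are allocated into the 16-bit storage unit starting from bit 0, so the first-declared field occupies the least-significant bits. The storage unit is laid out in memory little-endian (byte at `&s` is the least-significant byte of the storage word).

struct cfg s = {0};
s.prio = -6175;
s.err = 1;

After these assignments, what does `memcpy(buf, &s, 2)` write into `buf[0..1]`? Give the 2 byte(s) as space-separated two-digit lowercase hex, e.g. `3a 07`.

e1 e7

[0+:15] prio=-6175 & 0x7fff = 0x67e1; word=0x67e1
[15+:1] err=1 & 0x1 = 0x1; word=0xe7e1
word = 0xe7e1 → little-endian bytes:
  [0]=0xe1  [1]=0xe7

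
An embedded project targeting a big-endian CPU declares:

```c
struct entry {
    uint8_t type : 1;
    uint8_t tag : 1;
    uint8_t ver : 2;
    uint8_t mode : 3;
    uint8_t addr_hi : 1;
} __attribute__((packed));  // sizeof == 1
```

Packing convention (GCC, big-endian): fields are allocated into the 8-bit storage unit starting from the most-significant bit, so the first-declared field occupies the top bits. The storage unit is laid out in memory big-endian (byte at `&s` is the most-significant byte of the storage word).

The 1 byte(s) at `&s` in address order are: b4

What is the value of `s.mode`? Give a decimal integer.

2

[0]=0xb4 (big-endian) → word 0xb4
type [7+:1] = (word>>7) & 0x1 = 1
tag [6+:1] = (word>>6) & 0x1 = 0
ver [4+:2] = (word>>4) & 0x3 = 3
mode [1+:3] = (word>>1) & 0x7 = 2  ←
addr_hi [0+:1] = (word>>0) & 0x1 = 0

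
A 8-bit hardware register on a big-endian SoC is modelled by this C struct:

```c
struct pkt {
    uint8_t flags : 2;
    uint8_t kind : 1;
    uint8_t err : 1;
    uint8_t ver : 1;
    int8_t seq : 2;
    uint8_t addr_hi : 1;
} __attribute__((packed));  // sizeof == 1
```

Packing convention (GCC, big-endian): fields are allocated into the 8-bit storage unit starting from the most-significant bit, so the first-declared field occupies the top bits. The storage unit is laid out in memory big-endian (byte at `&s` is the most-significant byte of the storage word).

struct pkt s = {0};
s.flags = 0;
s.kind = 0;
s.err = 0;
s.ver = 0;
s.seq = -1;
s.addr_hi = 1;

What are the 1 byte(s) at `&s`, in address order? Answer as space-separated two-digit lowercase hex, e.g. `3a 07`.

flags:2 = 0 → 0x0 << 6 → word 0x00
kind:1 = 0 → 0x0 << 5 → word 0x00
err:1 = 0 → 0x0 << 4 → word 0x00
ver:1 = 0 → 0x0 << 3 → word 0x00
seq:2 = -1 → 0x3 << 1 → word 0x06
addr_hi:1 = 1 → 0x1 << 0 → word 0x07
word = 0x07 → big-endian bytes:
  [0]=0x07

07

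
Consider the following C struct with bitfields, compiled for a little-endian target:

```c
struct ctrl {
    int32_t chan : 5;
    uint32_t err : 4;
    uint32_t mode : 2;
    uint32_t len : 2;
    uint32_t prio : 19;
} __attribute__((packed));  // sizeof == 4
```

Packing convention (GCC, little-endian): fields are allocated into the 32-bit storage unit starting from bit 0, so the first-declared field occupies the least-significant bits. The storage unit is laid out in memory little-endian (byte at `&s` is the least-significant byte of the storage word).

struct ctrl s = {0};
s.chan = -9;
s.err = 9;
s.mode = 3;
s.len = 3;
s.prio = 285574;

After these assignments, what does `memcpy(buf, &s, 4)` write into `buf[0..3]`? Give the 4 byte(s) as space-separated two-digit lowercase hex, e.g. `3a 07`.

37 df 70 8b

[0+:5] chan=-9 & 0x1f = 0x17; word=0x00000017
[5+:4] err=9 & 0xf = 0x9; word=0x00000137
[9+:2] mode=3 & 0x3 = 0x3; word=0x00000737
[11+:2] len=3 & 0x3 = 0x3; word=0x00001f37
[13+:19] prio=285574 & 0x7ffff = 0x45b86; word=0x8b70df37
word = 0x8b70df37 → little-endian bytes:
  [0]=0x37  [1]=0xdf  [2]=0x70  [3]=0x8b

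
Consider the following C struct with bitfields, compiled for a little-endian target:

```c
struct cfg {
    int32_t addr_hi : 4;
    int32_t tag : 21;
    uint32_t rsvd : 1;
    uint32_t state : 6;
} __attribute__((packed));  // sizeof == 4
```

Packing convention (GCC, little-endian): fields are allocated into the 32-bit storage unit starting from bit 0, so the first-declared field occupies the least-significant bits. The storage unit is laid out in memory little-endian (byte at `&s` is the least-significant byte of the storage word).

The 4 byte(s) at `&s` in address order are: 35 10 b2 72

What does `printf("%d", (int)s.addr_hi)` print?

[0]=0x35 [1]=0x10 [2]=0xb2 [3]=0x72 (little-endian) → word 0x72b21035
addr_hi:4 @ bit 0 → (0x72b21035>>0)&0xf = 0x5  ←
tag:21 @ bit 4 → (0x72b21035>>4)&0x1fffff = 0xb2103
rsvd:1 @ bit 25 → (0x72b21035>>25)&0x1 = 0x1
state:6 @ bit 26 → (0x72b21035>>26)&0x3f = 0x1c
addr_hi signed 4b, MSB=0: value = 5

5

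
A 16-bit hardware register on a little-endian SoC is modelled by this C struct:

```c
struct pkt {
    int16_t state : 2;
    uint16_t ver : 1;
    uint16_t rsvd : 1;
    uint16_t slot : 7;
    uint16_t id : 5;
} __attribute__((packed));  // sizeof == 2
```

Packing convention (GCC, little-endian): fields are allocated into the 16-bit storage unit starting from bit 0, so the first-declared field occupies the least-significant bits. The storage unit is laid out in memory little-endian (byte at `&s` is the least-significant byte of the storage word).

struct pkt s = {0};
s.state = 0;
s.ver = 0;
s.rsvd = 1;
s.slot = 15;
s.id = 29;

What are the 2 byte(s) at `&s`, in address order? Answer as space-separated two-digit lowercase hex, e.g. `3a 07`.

f8 e8

state:2 = 0 → 0x0 << 0 → word 0x0000
ver:1 = 0 → 0x0 << 2 → word 0x0000
rsvd:1 = 1 → 0x1 << 3 → word 0x0008
slot:7 = 15 → 0xf << 4 → word 0x00f8
id:5 = 29 → 0x1d << 11 → word 0xe8f8
word = 0xe8f8 → little-endian bytes:
  [0]=0xf8  [1]=0xe8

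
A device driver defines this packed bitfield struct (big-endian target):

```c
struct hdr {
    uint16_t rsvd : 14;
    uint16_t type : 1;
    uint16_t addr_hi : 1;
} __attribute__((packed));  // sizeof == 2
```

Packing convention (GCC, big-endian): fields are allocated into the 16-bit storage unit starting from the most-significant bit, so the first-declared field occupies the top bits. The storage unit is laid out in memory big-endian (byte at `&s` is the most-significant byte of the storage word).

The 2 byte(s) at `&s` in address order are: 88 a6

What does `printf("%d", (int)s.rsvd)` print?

[0]=0x88 [1]=0xa6 (big-endian) → word 0x88a6
rsvd:14 @ bit 2 → (0x88a6>>2)&0x3fff = 0x2229  ←
type:1 @ bit 1 → (0x88a6>>1)&0x1 = 0x1
addr_hi:1 @ bit 0 → (0x88a6>>0)&0x1 = 0x0

8745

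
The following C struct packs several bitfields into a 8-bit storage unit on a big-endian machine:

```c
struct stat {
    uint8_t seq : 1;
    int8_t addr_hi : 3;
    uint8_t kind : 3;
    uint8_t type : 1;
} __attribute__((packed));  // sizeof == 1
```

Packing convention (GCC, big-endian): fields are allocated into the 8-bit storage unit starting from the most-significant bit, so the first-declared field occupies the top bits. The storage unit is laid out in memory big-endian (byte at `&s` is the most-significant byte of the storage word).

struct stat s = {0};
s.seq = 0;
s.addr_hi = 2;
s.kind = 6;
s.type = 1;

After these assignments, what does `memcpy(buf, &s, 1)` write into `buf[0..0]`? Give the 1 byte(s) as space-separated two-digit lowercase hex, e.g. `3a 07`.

seq:1 = 0 → 0x0 << 7 → word 0x00
addr_hi:3 = 2 → 0x2 << 4 → word 0x20
kind:3 = 6 → 0x6 << 1 → word 0x2c
type:1 = 1 → 0x1 << 0 → word 0x2d
word = 0x2d → big-endian bytes:
  [0]=0x2d

2d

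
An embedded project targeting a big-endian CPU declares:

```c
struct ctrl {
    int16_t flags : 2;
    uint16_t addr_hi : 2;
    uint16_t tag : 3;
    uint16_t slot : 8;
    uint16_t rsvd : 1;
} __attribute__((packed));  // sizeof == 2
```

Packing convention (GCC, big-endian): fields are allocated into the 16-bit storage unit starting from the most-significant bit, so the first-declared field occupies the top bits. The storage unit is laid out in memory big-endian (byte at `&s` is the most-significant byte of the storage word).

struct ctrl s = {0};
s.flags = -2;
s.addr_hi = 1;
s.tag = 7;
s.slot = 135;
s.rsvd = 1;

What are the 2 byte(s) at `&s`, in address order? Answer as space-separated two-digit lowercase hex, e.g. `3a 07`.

9f 0f

flags:2 = -2 → 0x2 << 14 → word 0x8000
addr_hi:2 = 1 → 0x1 << 12 → word 0x9000
tag:3 = 7 → 0x7 << 9 → word 0x9e00
slot:8 = 135 → 0x87 << 1 → word 0x9f0e
rsvd:1 = 1 → 0x1 << 0 → word 0x9f0f
word = 0x9f0f → big-endian bytes:
  [0]=0x9f  [1]=0x0f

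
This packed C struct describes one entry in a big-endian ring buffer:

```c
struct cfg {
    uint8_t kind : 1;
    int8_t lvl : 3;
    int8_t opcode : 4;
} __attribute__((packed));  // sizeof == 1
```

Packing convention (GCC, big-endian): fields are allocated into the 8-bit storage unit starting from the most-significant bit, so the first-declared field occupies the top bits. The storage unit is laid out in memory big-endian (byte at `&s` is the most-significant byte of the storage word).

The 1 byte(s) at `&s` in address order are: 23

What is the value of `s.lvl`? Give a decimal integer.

[0]=0x23 (big-endian) → word 0x23
kind [7+:1] = (word>>7) & 0x1 = 0
lvl [4+:3] = (word>>4) & 0x7 = 2  ←
opcode [0+:4] = (word>>0) & 0xf = 3
lvl signed 3b, MSB=0: value = 2

2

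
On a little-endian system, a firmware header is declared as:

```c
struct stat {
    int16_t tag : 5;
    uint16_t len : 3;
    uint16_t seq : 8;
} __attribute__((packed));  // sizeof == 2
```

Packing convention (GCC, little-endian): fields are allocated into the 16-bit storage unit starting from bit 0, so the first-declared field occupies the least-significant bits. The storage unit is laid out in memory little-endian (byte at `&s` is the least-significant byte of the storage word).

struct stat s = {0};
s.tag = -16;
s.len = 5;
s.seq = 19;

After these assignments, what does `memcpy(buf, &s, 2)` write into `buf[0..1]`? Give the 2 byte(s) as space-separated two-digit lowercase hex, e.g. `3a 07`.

b0 13

tag:5 = -16 → 0x10 << 0 → word 0x0010
len:3 = 5 → 0x5 << 5 → word 0x00b0
seq:8 = 19 → 0x13 << 8 → word 0x13b0
word = 0x13b0 → little-endian bytes:
  [0]=0xb0  [1]=0x13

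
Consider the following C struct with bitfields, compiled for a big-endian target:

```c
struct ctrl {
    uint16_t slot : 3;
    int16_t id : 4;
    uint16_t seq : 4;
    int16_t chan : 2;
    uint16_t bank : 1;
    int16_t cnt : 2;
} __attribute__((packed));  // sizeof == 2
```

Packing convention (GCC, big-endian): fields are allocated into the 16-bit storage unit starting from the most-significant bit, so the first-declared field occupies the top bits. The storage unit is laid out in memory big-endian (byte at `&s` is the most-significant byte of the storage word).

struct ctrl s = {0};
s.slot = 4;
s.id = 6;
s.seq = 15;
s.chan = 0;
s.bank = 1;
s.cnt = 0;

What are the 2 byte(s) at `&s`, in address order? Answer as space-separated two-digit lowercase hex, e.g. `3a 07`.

[13+:3] slot=4 & 0x7 = 0x4; word=0x8000
[9+:4] id=6 & 0xf = 0x6; word=0x8c00
[5+:4] seq=15 & 0xf = 0xf; word=0x8de0
[3+:2] chan=0 & 0x3 = 0x0; word=0x8de0
[2+:1] bank=1 & 0x1 = 0x1; word=0x8de4
[0+:2] cnt=0 & 0x3 = 0x0; word=0x8de4
word = 0x8de4 → big-endian bytes:
  [0]=0x8d  [1]=0xe4

8d e4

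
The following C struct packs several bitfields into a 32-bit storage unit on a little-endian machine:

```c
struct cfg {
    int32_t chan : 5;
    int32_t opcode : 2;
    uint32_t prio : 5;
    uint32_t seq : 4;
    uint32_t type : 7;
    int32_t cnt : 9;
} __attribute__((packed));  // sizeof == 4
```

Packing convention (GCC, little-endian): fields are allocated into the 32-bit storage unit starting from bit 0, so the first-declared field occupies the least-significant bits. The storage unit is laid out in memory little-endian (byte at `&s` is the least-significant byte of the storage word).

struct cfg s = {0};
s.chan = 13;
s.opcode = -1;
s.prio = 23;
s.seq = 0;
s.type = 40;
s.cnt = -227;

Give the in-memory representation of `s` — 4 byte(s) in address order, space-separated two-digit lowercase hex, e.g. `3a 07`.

chan:5 = 13 → 0xd << 0 → word 0x0000000d
opcode:2 = -1 → 0x3 << 5 → word 0x0000006d
prio:5 = 23 → 0x17 << 7 → word 0x00000bed
seq:4 = 0 → 0x0 << 12 → word 0x00000bed
type:7 = 40 → 0x28 << 16 → word 0x00280bed
cnt:9 = -227 → 0x11d << 23 → word 0x8ea80bed
word = 0x8ea80bed → little-endian bytes:
  [0]=0xed  [1]=0x0b  [2]=0xa8  [3]=0x8e

ed 0b a8 8e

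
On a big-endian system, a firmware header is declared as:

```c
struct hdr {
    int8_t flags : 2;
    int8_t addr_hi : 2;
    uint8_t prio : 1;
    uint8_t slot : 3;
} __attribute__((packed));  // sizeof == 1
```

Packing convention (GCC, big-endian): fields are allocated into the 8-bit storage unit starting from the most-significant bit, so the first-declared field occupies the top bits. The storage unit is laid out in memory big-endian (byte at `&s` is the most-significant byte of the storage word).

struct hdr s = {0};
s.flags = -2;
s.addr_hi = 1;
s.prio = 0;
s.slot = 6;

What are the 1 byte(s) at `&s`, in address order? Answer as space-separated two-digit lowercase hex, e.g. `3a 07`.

flags:2 = -2 → 0x2 << 6 → word 0x80
addr_hi:2 = 1 → 0x1 << 4 → word 0x90
prio:1 = 0 → 0x0 << 3 → word 0x90
slot:3 = 6 → 0x6 << 0 → word 0x96
word = 0x96 → big-endian bytes:
  [0]=0x96

96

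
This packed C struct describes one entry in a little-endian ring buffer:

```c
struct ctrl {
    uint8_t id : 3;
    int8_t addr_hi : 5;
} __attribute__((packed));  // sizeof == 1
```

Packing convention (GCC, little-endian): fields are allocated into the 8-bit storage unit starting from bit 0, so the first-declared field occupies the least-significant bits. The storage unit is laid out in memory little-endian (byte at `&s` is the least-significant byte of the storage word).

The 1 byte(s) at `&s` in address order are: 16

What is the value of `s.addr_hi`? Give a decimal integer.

2

[0]=0x16 (little-endian) → word 0x16
id [0+:3] = (word>>0) & 0x7 = 6
addr_hi [3+:5] = (word>>3) & 0x1f = 2  ←
addr_hi signed 5b, MSB=0: value = 2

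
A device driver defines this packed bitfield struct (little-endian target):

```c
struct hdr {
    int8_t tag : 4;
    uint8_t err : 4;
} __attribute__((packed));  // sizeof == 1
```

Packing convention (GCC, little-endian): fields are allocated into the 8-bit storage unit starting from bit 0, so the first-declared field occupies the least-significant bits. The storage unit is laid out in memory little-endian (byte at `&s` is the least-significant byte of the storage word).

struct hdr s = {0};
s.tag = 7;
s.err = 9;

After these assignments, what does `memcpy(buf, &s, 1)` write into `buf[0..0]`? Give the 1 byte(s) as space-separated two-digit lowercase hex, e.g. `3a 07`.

97

tag (4b) val=7 bits=0x7 at bit 0: 0x07
err (4b) val=9 bits=0x9 at bit 4: 0x97
word = 0x97 → little-endian bytes:
  [0]=0x97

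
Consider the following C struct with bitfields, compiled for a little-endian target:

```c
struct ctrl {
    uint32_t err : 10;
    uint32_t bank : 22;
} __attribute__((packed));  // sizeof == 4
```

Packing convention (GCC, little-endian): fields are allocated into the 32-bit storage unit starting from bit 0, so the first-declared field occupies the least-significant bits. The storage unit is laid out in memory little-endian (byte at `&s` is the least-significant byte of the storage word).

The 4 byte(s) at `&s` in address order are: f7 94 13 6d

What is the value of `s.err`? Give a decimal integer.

[0]=0xf7 [1]=0x94 [2]=0x13 [3]=0x6d (little-endian) → word 0x6d1394f7
err:10 @ bit 0 → (0x6d1394f7>>0)&0x3ff = 0xf7  ←
bank:22 @ bit 10 → (0x6d1394f7>>10)&0x3fffff = 0x1b44e5

247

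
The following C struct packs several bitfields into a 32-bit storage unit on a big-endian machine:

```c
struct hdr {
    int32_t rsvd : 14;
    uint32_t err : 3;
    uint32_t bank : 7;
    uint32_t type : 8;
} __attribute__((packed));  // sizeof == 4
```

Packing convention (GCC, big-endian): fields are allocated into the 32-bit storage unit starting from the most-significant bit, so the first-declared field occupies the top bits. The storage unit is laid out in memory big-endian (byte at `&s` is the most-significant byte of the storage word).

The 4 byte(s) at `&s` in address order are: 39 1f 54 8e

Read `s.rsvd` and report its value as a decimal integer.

3655

[0]=0x39 [1]=0x1f [2]=0x54 [3]=0x8e (big-endian) → word 0x391f548e
rsvd:14 @ bit 18 → (0x391f548e>>18)&0x3fff = 0xe47  ←
err:3 @ bit 15 → (0x391f548e>>15)&0x7 = 0x6
bank:7 @ bit 8 → (0x391f548e>>8)&0x7f = 0x54
type:8 @ bit 0 → (0x391f548e>>0)&0xff = 0x8e
rsvd signed 14b, MSB=0: value = 3655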